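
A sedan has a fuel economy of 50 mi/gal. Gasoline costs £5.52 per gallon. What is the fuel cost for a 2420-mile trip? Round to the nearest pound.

£267

Fuel = 2420 mi / 50 mpg = 48.4 gal
Cost = 48.4 gal × £5.52/gal = £267.17 ≈ £267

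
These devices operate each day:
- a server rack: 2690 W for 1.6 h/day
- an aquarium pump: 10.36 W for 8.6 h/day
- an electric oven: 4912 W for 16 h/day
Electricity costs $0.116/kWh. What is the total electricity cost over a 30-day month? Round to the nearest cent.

$288.79

server rack: 2690 W × 1.6 h × 30 d = 129,120 Wh = 129.1 kWh
aquarium pump: 10.36 W × 8.6 h × 30 d = 2,673 Wh = 2.673 kWh
electric oven: 4912 W × 16 h × 30 d = 2,357,760 Wh = 2,358 kWh
Total energy = 129.1 + 2.673 + 2,358 = 2,490 kWh
Cost = 2,490 kWh × $0.116 = $288.79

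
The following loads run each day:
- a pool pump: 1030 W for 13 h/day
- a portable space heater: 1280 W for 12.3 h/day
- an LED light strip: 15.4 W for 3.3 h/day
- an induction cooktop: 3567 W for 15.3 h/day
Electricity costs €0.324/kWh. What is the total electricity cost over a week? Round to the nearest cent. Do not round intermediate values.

€189.97

pool pump: 1030 W × 13 h × 7 d = 93,730 Wh = 93.73 kWh
portable space heater: 1280 W × 12.3 h × 7 d = 110,208 Wh = 110.2 kWh
LED light strip: 15.4 W × 3.3 h × 7 d = 356 Wh = 0.3557 kWh
induction cooktop: 3567 W × 15.3 h × 7 d = 382,026 Wh = 382 kWh
Total energy = 93.73 + 110.2 + 0.3557 + 382 = 586.3 kWh
Cost = 586.3 kWh × €0.324 = €189.97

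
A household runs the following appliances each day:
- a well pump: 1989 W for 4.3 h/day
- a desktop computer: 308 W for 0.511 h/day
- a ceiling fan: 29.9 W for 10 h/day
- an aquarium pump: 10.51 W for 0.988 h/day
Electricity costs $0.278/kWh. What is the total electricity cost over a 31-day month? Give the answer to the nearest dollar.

$78

well pump: 1989 W × 4.3 h × 31 d = 265,134 Wh = 265.1 kWh
desktop computer: 308 W × 0.511 h × 31 d = 4,879 Wh = 4.879 kWh
ceiling fan: 29.9 W × 10 h × 31 d = 9,269 Wh = 9.269 kWh
aquarium pump: 10.51 W × 0.988 h × 31 d = 322 Wh = 0.3219 kWh
Total energy = 265.1 + 4.879 + 9.269 + 0.3219 = 279.6 kWh
Cost = 279.6 kWh × $0.278 = $77.73 ≈ $78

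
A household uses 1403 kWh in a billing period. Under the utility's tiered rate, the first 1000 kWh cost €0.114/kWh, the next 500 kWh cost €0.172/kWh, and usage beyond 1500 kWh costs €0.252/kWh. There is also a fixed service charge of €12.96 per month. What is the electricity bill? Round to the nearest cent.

€196.28

First 1000 kWh × €0.114 = €114.00
Next 403 kWh × €0.172 = €69.32
Remaining tier: 0 kWh (not reached)
Energy charge = €183.32; + service €12.96 = €196.28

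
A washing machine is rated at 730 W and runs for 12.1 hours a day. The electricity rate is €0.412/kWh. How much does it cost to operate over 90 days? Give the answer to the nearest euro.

€328

Energy = 730 W × 12.1 h/day × 90 days = 794,970 Wh = 795 kWh
Cost = 795 kWh × €0.412/kWh = €327.53 ≈ €328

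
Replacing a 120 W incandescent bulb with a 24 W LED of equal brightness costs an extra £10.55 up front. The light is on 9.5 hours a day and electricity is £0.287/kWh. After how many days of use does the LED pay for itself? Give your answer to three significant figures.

Power saved = 120 − 24 = 96 W
Daily energy saved = 96 W × 9.5 h = 912 Wh = 0.912 kWh
Daily savings = 0.912 × £0.287 = £0.2617
Payback = £10.55 / £0.2617 per day = 40.31 days

40.3 days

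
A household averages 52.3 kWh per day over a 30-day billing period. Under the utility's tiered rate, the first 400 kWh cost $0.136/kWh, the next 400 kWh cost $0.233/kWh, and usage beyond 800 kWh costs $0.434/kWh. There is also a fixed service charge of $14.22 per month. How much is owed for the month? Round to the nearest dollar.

Usage = 52.3 kWh/day × 30 days = 1569 kWh
First 400 kWh × $0.136 = $54.40
Next 400 kWh × $0.233 = $93.20
Remaining 769 kWh × $0.434 = $333.75
Energy charge = $481.35; + service $14.22 = $495.57 ≈ $496

$496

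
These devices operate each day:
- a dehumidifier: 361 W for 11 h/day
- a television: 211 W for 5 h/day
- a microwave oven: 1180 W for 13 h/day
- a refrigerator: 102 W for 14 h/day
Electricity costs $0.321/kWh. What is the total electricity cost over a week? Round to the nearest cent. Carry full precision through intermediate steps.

dehumidifier: 361 W × 11 h × 7 d = 27,797 Wh = 27.8 kWh
television: 211 W × 5 h × 7 d = 7,385 Wh = 7.385 kWh
microwave oven: 1180 W × 13 h × 7 d = 107,380 Wh = 107.4 kWh
refrigerator: 102 W × 14 h × 7 d = 9,996 Wh = 9.996 kWh
Total energy = 27.8 + 7.385 + 107.4 + 9.996 = 152.6 kWh
Cost = 152.6 kWh × $0.321 = $48.97

$48.97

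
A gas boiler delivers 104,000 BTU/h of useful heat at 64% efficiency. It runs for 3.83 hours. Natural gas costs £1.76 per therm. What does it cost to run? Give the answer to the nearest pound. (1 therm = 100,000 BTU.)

Heat delivered = 104,000 BTU/h × 3.83 h = 398,320 BTU
Gas input = 398,320 / 0.64 = 622,375 BTU
= 622,375 / 100,000 = 6.224 therm
Cost = 6.224 × £1.76/therm = £10.95 ≈ £11

£11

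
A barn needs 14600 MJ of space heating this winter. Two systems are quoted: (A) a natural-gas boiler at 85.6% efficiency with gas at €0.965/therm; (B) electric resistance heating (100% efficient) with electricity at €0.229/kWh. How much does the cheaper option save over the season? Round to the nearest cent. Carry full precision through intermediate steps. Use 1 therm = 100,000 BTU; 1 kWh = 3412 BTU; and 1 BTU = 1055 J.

€772.80

Heat load = 14600 MJ = 14,600,000,000 J / 1055 = 13,838,863 BTU
Gas: input = 13,838,863 / 0.856 = 16,166,896 BTU = 161.7 therm → 161.7 × €0.965 = €156.01
Electric: 13,838,863 BTU / 3412 = 4,056 kWh → × €0.229 = €928.81
Difference = |€156.01 − €928.81| = €772.80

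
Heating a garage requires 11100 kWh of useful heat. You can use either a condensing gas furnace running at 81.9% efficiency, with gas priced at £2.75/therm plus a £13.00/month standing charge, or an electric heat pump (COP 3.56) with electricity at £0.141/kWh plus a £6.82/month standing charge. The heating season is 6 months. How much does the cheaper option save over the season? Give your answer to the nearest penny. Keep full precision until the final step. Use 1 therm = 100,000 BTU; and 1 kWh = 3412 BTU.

Heat load = 11100 kWh × 3412 = 37,873,200 BTU
Gas: input = 37,873,200 / 0.819 = 46,243,223 BTU = 462.4 therm → 462.4 × £2.75 = £1,271.69; + 6 × £13.00 standing = £1,349.69
Heat pump: 37,873,200 BTU / 3412 = 11,100 kWh heat; / 3.56 = 3,118 kWh in → × £0.141 = £439.63; + 6 × £6.82 standing = £480.55
Difference = |£1,349.69 − £480.55| = £869.13

£869.13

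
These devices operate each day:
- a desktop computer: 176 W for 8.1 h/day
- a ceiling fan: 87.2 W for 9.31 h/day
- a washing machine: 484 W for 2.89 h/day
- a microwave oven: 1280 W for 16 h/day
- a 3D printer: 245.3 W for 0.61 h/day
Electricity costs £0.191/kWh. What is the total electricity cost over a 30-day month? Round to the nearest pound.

desktop computer: 176 W × 8.1 h × 30 d = 42,768 Wh = 42.77 kWh
ceiling fan: 87.2 W × 9.31 h × 30 d = 24,355 Wh = 24.35 kWh
washing machine: 484 W × 2.89 h × 30 d = 41,963 Wh = 41.96 kWh
microwave oven: 1280 W × 16 h × 30 d = 614,400 Wh = 614.4 kWh
3D printer: 245.3 W × 0.61 h × 30 d = 4,489 Wh = 4.489 kWh
Total energy = 42.77 + 24.35 + 41.96 + 614.4 + 4.489 = 728 kWh
Cost = 728 kWh × £0.191 = £139.04 ≈ £139

£139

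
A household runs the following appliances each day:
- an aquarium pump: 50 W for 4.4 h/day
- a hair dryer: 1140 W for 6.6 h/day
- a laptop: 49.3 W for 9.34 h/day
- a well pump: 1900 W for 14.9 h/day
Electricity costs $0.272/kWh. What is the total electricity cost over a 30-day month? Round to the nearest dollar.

$298

aquarium pump: 50 W × 4.4 h × 30 d = 6,600 Wh = 6.6 kWh
hair dryer: 1140 W × 6.6 h × 30 d = 225,720 Wh = 225.7 kWh
laptop: 49.3 W × 9.34 h × 30 d = 13,814 Wh = 13.81 kWh
well pump: 1900 W × 14.9 h × 30 d = 849,300 Wh = 849.3 kWh
Total energy = 6.6 + 225.7 + 13.81 + 849.3 = 1,095 kWh
Cost = 1,095 kWh × $0.272 = $297.96 ≈ $298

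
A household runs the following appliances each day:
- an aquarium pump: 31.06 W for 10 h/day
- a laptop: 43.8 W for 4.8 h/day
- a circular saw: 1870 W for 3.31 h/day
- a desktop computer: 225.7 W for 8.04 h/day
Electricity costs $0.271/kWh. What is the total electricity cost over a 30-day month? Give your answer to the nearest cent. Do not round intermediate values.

$69.31

aquarium pump: 31.06 W × 10 h × 30 d = 9,318 Wh = 9.318 kWh
laptop: 43.8 W × 4.8 h × 30 d = 6,307 Wh = 6.307 kWh
circular saw: 1870 W × 3.31 h × 30 d = 185,691 Wh = 185.7 kWh
desktop computer: 225.7 W × 8.04 h × 30 d = 54,439 Wh = 54.44 kWh
Total energy = 9.318 + 6.307 + 185.7 + 54.44 = 255.8 kWh
Cost = 255.8 kWh × $0.271 = $69.31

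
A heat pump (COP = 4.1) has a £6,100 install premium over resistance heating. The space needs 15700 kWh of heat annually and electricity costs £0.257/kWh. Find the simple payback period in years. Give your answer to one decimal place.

Resistance: 15700 kWh × £0.257 = £4,034.90/yr
Heat pump: 15700 / 4.1 = 3829 kWh in → × £0.257 = £984.12/yr
Annual savings = £3,050.78
Payback = £6,100 / £3,050.78 = 2 years

2.0 years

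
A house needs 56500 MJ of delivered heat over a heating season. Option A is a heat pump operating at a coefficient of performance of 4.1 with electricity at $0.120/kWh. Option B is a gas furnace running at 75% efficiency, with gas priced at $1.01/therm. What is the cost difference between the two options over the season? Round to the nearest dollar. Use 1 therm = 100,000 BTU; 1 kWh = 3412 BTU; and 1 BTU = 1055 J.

Heat load = 56500 MJ = 56,500,000,000 J / 1055 = 53,554,502 BTU
Gas: input = 53,554,502 / 0.75 = 71,406,003 BTU = 714.1 therm → 714.1 × $1.01 = $721.20
Heat pump: 53,554,502 BTU / 3412 = 15,700 kWh heat; / 4.1 = 3,828 kWh in → × $0.120 = $459.39
Difference = |$721.20 − $459.39| = $261.81 ≈ $262

$262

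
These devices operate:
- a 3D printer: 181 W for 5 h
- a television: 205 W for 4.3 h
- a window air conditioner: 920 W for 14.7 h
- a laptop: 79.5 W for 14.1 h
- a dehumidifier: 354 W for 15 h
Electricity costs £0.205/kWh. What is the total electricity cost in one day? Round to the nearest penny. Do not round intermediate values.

3D printer: 181 W × 5 h = 905 Wh = 0.905 kWh
television: 205 W × 4.3 h = 882 Wh = 0.8815 kWh
window air conditioner: 920 W × 14.7 h = 13,524 Wh = 13.52 kWh
laptop: 79.5 W × 14.1 h = 1,121 Wh = 1.121 kWh
dehumidifier: 354 W × 15 h = 5,310 Wh = 5.31 kWh
Total energy = 0.905 + 0.8815 + 13.52 + 1.121 + 5.31 = 21.74 kWh
Cost = 21.74 kWh × £0.205 = £4.46

£4.46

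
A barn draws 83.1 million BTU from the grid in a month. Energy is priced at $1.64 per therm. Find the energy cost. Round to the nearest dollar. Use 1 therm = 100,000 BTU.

83.1 million BTU × (10 therm/million BTU) = 831 therm
Cost = 831 therm × $1.64/therm = $1,362.84 ≈ $1363

$1363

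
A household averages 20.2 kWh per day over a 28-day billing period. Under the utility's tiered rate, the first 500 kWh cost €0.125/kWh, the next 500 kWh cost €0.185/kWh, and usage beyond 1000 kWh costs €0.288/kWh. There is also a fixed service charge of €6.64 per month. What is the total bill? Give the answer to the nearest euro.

€81

Usage = 20.2 kWh/day × 28 days = 565.6 kWh
First 500 kWh × €0.125 = €62.50
Next 65.6 kWh × €0.185 = €12.14
Remaining tier: 0 kWh (not reached)
Energy charge = €74.64; + service €6.64 = €81.28 ≈ €81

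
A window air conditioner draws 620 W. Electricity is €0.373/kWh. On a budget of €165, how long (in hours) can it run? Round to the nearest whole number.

713 h

Energy budget = €165 / €0.373 per kWh = 442.4 kWh = 442,359 Wh
Runtime = 442,359 Wh / 620 W = 713.5 h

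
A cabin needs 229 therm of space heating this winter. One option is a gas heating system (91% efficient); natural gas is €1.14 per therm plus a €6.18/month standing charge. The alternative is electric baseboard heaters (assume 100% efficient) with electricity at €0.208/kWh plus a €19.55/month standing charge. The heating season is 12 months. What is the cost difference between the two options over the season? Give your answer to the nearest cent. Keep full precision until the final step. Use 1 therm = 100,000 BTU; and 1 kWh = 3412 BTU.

€1269.57

Heat load = 229 therm × 100,000 = 22,900,000 BTU
Gas: input = 22,900,000 / 0.91 = 25,164,835 BTU = 251.6 therm → 251.6 × €1.14 = €286.88; + 12 × €6.18 standing = €361.04
Electric: 22,900,000 BTU / 3412 = 6,712 kWh → × €0.208 = €1,396.01; + 12 × €19.55 standing = €1,630.61
Difference = |€361.04 − €1,630.61| = €1,269.57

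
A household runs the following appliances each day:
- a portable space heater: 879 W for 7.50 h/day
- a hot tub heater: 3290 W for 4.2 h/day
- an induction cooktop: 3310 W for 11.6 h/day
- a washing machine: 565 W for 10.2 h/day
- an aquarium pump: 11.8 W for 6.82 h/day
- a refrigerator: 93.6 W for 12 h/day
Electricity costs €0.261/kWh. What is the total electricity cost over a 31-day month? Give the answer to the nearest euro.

portable space heater: 879 W × 7.50 h × 31 d = 204,368 Wh = 204.4 kWh
hot tub heater: 3290 W × 4.2 h × 31 d = 428,358 Wh = 428.4 kWh
induction cooktop: 3310 W × 11.6 h × 31 d = 1,190,276 Wh = 1,190 kWh
washing machine: 565 W × 10.2 h × 31 d = 178,653 Wh = 178.7 kWh
aquarium pump: 11.8 W × 6.82 h × 31 d = 2,495 Wh = 2.495 kWh
refrigerator: 93.6 W × 12 h × 31 d = 34,819 Wh = 34.82 kWh
Total energy = 204.4 + 428.4 + 1,190 + 178.7 + 2.495 + 34.82 = 2,039 kWh
Cost = 2,039 kWh × €0.261 = €532.17 ≈ €532

€532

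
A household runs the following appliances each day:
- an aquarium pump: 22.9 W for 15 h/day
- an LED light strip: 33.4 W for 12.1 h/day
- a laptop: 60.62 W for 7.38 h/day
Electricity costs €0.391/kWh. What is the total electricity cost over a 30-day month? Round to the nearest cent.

€14.02

aquarium pump: 22.9 W × 15 h × 30 d = 10,305 Wh = 10.3 kWh
LED light strip: 33.4 W × 12.1 h × 30 d = 12,124 Wh = 12.12 kWh
laptop: 60.62 W × 7.38 h × 30 d = 13,421 Wh = 13.42 kWh
Total energy = 10.3 + 12.12 + 13.42 = 35.85 kWh
Cost = 35.85 kWh × €0.391 = €14.02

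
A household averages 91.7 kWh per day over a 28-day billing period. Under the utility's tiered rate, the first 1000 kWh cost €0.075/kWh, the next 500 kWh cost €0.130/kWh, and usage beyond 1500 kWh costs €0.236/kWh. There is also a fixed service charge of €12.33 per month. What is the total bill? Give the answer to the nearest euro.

€404

Usage = 91.7 kWh/day × 28 days = 2567.6 kWh
First 1000 kWh × €0.075 = €75.00
Next 500 kWh × €0.130 = €65.00
Remaining 1067.6 kWh × €0.236 = €251.95
Energy charge = €391.95; + service €12.33 = €404.28 ≈ €404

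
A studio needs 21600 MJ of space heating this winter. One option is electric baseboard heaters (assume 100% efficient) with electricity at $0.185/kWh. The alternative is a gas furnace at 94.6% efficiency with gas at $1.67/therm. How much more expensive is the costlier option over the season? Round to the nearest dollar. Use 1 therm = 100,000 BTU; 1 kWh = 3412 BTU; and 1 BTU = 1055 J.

$749

Heat load = 21600 MJ = 21,600,000,000 J / 1055 = 20,473,934 BTU
Gas: input = 20,473,934 / 0.946 = 21,642,636 BTU = 216.4 therm → 216.4 × $1.67 = $361.43
Electric: 20,473,934 BTU / 3412 = 6,001 kWh → × $0.185 = $1,110.10
Difference = |$361.43 − $1,110.10| = $748.67 ≈ $749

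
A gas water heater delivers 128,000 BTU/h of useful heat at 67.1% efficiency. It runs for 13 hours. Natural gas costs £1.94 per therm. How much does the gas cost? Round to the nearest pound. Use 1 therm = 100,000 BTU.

Heat delivered = 128,000 BTU/h × 13 h = 1,664,000 BTU
Gas input = 1,664,000 / 0.671 = 2,479,881 BTU
= 2,479,881 / 100,000 = 24.8 therm
Cost = 24.8 × £1.94/therm = £48.11 ≈ £48

£48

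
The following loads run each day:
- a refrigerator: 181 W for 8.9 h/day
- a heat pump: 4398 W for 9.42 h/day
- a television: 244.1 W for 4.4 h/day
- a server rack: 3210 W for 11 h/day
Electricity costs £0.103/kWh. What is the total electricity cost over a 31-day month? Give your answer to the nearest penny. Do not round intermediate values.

refrigerator: 181 W × 8.9 h × 31 d = 49,938 Wh = 49.94 kWh
heat pump: 4398 W × 9.42 h × 31 d = 1,284,304 Wh = 1,284 kWh
television: 244.1 W × 4.4 h × 31 d = 33,295 Wh = 33.3 kWh
server rack: 3210 W × 11 h × 31 d = 1,094,610 Wh = 1,095 kWh
Total energy = 49.94 + 1,284 + 33.3 + 1,095 = 2,462 kWh
Cost = 2,462 kWh × £0.103 = £253.60

£253.60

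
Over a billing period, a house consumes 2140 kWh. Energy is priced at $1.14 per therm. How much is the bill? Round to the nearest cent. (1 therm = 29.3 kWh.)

2140 kWh × (0.03413 therm/kWh) = 73.04 therm
Cost = 73.04 therm × $1.14/therm = $83.26

$83.26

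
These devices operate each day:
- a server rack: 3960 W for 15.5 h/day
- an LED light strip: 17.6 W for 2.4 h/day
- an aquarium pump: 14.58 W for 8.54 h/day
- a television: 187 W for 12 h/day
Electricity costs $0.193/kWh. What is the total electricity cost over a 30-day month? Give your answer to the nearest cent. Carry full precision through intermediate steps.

server rack: 3960 W × 15.5 h × 30 d = 1,841,400 Wh = 1,841 kWh
LED light strip: 17.6 W × 2.4 h × 30 d = 1,267 Wh = 1.267 kWh
aquarium pump: 14.58 W × 8.54 h × 30 d = 3,735 Wh = 3.735 kWh
television: 187 W × 12 h × 30 d = 67,320 Wh = 67.32 kWh
Total energy = 1,841 + 1.267 + 3.735 + 67.32 = 1,914 kWh
Cost = 1,914 kWh × $0.193 = $369.35

$369.35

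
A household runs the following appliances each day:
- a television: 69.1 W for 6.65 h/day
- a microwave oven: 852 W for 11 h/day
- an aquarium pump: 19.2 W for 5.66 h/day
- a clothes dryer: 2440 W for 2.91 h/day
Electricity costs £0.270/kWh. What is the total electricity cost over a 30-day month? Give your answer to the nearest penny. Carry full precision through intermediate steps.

television: 69.1 W × 6.65 h × 30 d = 13,785 Wh = 13.79 kWh
microwave oven: 852 W × 11 h × 30 d = 281,160 Wh = 281.2 kWh
aquarium pump: 19.2 W × 5.66 h × 30 d = 3,260 Wh = 3.26 kWh
clothes dryer: 2440 W × 2.91 h × 30 d = 213,012 Wh = 213 kWh
Total energy = 13.79 + 281.2 + 3.26 + 213 = 511.2 kWh
Cost = 511.2 kWh × £0.270 = £138.03

£138.03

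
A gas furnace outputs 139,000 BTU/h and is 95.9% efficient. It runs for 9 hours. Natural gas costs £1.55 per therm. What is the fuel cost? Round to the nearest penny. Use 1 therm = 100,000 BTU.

Heat delivered = 139,000 BTU/h × 9 h = 1,251,000 BTU
Gas input = 1,251,000 / 0.959 = 1,304,484 BTU
= 1,304,484 / 100,000 = 13.04 therm
Cost = 13.04 × £1.55/therm = £20.22

£20.22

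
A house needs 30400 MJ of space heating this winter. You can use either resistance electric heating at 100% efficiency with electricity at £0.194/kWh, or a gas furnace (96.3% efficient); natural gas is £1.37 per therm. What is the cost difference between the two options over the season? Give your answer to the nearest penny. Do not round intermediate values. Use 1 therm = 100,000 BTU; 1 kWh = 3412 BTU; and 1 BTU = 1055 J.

£1228.44

Heat load = 30400 MJ = 30,400,000,000 J / 1055 = 28,815,166 BTU
Gas: input = 28,815,166 / 0.963 = 29,922,291 BTU = 299.2 therm → 299.2 × £1.37 = £409.94
Electric: 28,815,166 BTU / 3412 = 8,445 kWh → × £0.194 = £1,638.38
Difference = |£409.94 − £1,638.38| = £1,228.44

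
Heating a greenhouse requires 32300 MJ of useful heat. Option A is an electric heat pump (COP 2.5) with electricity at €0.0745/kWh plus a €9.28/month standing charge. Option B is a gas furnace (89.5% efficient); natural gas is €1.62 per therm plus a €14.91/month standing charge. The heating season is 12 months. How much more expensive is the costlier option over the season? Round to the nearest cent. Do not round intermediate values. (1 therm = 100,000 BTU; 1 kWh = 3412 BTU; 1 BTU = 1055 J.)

Heat load = 32300 MJ = 32,300,000,000 J / 1055 = 30,616,114 BTU
Gas: input = 30,616,114 / 0.895 = 34,207,948 BTU = 342.1 therm → 342.1 × €1.62 = €554.17; + 12 × €14.91 standing = €733.09
Heat pump: 30,616,114 BTU / 3412 = 8,973 kWh heat; / 2.5 = 3,589 kWh in → × €0.0745 = €267.40; + 12 × €9.28 standing = €378.76
Difference = |€733.09 − €378.76| = €354.33

€354.33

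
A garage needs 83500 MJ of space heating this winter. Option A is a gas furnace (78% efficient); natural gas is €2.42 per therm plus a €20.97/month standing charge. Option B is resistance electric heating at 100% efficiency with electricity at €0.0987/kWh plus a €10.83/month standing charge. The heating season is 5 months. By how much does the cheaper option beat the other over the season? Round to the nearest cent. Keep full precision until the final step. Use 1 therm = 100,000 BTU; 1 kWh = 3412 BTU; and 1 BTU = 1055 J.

Heat load = 83500 MJ = 83,500,000,000 J / 1055 = 79,146,919 BTU
Gas: input = 79,146,919 / 0.78 = 101,470,410 BTU = 1,015 therm → 1,015 × €2.42 = €2,455.58; + 5 × €20.97 standing = €2,560.43
Electric: 79,146,919 BTU / 3412 = 23,200 kWh → × €0.0987 = €2,289.51; + 5 × €10.83 standing = €2,343.66
Difference = |€2,560.43 − €2,343.66| = €216.78

€216.78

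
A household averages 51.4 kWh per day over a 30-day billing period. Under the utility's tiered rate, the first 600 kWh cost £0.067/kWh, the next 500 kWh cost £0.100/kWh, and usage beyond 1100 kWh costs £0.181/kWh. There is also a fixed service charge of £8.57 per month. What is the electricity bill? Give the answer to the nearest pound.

£179

Usage = 51.4 kWh/day × 30 days = 1542 kWh
First 600 kWh × £0.067 = £40.20
Next 500 kWh × £0.100 = £50.00
Remaining 442 kWh × £0.181 = £80.00
Energy charge = £170.20; + service £8.57 = £178.77 ≈ £179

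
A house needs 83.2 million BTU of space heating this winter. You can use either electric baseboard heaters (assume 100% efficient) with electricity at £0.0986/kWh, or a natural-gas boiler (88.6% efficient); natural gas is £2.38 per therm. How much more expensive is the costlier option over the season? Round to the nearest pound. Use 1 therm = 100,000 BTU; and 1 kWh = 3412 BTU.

£169

Heat load = 83.2 × 10⁶ BTU = 83,200,000 BTU
Gas: input = 83,200,000 / 0.886 = 93,905,192 BTU = 939.1 therm → 939.1 × £2.38 = £2,234.94
Electric: 83,200,000 BTU / 3412 = 24,380 kWh → × £0.0986 = £2,404.31
Difference = |£2,234.94 − £2,404.31| = £169.37 ≈ £169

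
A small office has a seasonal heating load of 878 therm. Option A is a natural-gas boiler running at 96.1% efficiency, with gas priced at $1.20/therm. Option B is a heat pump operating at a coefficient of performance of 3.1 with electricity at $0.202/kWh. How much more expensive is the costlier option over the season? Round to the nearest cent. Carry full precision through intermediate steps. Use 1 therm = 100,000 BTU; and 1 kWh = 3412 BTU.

$580.42

Heat load = 878 therm × 100,000 = 87,800,000 BTU
Gas: input = 87,800,000 / 0.961 = 91,363,163 BTU = 913.6 therm → 913.6 × $1.20 = $1,096.36
Heat pump: 87,800,000 BTU / 3412 = 25,730 kWh heat; / 3.1 = 8,301 kWh in → × $0.202 = $1,676.78
Difference = |$1,096.36 − $1,676.78| = $580.42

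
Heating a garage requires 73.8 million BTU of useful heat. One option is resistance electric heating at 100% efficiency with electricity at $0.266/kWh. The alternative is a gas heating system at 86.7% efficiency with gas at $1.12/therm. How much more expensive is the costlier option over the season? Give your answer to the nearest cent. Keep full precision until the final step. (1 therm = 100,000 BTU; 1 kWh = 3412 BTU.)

$4800.10

Heat load = 73.8 × 10⁶ BTU = 73,800,000 BTU
Gas: input = 73,800,000 / 0.867 = 85,121,107 BTU = 851.2 therm → 851.2 × $1.12 = $953.36
Electric: 73,800,000 BTU / 3412 = 21,630 kWh → × $0.266 = $5,753.46
Difference = |$953.36 − $5,753.46| = $4,800.10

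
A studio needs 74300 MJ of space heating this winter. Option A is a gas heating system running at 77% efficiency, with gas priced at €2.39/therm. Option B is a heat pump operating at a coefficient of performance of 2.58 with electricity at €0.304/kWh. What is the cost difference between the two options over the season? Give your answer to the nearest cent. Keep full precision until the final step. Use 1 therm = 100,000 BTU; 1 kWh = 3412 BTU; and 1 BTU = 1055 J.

€246.13

Heat load = 74300 MJ = 74,300,000,000 J / 1055 = 70,426,540 BTU
Gas: input = 70,426,540 / 0.770 = 91,463,039 BTU = 914.6 therm → 914.6 × €2.39 = €2,185.97
Heat pump: 70,426,540 BTU / 3412 = 20,640 kWh heat; / 2.58 = 8,000 kWh in → × €0.304 = €2,432.10
Difference = |€2,185.97 − €2,432.10| = €246.13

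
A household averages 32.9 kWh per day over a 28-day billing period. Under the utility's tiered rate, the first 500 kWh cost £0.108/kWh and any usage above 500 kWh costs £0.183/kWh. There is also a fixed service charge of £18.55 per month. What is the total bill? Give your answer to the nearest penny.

£149.63

Usage = 32.9 kWh/day × 28 days = 921.2 kWh
First 500 kWh × £0.108 = £54.00
Remaining 421.2 kWh × £0.183 = £77.08
Energy charge = £131.08; + service £18.55 = £149.63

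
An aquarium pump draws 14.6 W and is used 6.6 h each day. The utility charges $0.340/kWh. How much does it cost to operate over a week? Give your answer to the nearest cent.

Energy = 14.6 W × 6.6 h/day × 7 days = 675 Wh = 0.6745 kWh
Cost = 0.6745 kWh × $0.340/kWh = $0.23

$0.23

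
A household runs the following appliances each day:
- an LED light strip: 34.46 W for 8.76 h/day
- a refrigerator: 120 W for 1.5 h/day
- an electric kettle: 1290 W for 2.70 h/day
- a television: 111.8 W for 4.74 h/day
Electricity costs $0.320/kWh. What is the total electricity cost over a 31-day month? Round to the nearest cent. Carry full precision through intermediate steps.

LED light strip: 34.46 W × 8.76 h × 31 d = 9,358 Wh = 9.358 kWh
refrigerator: 120 W × 1.5 h × 31 d = 5,580 Wh = 5.58 kWh
electric kettle: 1290 W × 2.70 h × 31 d = 107,973 Wh = 108 kWh
television: 111.8 W × 4.74 h × 31 d = 16,428 Wh = 16.43 kWh
Total energy = 9.358 + 5.58 + 108 + 16.43 = 139.3 kWh
Cost = 139.3 kWh × $0.320 = $44.59

$44.59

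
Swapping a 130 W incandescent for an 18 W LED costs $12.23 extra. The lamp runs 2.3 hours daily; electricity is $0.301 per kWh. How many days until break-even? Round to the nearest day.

Power saved = 130 − 18 = 112 W
Daily energy saved = 112 W × 2.3 h = 257.6 Wh = 0.2576 kWh
Daily savings = 0.2576 × $0.301 = $0.0775
Payback = $12.23 / $0.0775 per day = 157.7 days

158 days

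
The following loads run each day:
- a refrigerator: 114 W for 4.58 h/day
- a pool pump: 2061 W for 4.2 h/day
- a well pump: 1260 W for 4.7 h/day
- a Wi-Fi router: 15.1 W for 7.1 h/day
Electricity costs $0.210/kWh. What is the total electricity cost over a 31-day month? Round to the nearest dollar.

$99

refrigerator: 114 W × 4.58 h × 31 d = 16,186 Wh = 16.19 kWh
pool pump: 2061 W × 4.2 h × 31 d = 268,342 Wh = 268.3 kWh
well pump: 1260 W × 4.7 h × 31 d = 183,582 Wh = 183.6 kWh
Wi-Fi router: 15.1 W × 7.1 h × 31 d = 3,324 Wh = 3.324 kWh
Total energy = 16.19 + 268.3 + 183.6 + 3.324 = 471.4 kWh
Cost = 471.4 kWh × $0.210 = $99.00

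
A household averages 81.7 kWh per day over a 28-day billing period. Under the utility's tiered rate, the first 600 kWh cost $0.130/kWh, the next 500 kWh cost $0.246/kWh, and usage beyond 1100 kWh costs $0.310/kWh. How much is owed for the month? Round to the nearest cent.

Usage = 81.7 kWh/day × 28 days = 2287.6 kWh
First 600 kWh × $0.130 = $78.00
Next 500 kWh × $0.246 = $123.00
Remaining 1187.6 kWh × $0.310 = $368.16
Total = $569.16

$569.16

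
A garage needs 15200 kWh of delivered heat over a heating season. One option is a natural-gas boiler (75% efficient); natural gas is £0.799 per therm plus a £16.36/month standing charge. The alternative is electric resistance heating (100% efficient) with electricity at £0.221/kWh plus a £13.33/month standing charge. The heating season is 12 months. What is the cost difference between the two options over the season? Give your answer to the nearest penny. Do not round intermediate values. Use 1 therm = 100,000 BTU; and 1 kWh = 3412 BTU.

£2770.33

Heat load = 15200 kWh × 3412 = 51,862,400 BTU
Gas: input = 51,862,400 / 0.75 = 69,149,867 BTU = 691.5 therm → 691.5 × £0.799 = £552.51; + 12 × £16.36 standing = £748.83
Electric: 51,862,400 BTU / 3412 = 15,200 kWh → × £0.221 = £3,359.20; + 12 × £13.33 standing = £3,519.16
Difference = |£748.83 − £3,519.16| = £2,770.33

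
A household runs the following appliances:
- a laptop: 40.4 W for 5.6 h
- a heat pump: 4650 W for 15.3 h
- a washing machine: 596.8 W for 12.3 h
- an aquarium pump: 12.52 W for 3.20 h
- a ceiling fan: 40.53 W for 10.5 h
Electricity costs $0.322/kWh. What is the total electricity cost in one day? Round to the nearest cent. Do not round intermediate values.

laptop: 40.4 W × 5.6 h = 226 Wh = 0.2262 kWh
heat pump: 4650 W × 15.3 h = 71,145 Wh = 71.14 kWh
washing machine: 596.8 W × 12.3 h = 7,341 Wh = 7.341 kWh
aquarium pump: 12.52 W × 3.20 h = 40 Wh = 0.04006 kWh
ceiling fan: 40.53 W × 10.5 h = 426 Wh = 0.4256 kWh
Total energy = 0.2262 + 71.14 + 7.341 + 0.04006 + 0.4256 = 79.18 kWh
Cost = 79.18 kWh × $0.322 = $25.50

$25.50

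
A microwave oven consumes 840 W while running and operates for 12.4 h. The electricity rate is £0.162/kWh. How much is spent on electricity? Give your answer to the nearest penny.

£1.69

Energy = 840 W × 12.4 h = 10,416 Wh = 10.42 kWh
Cost = 10.42 kWh × £0.162/kWh = £1.69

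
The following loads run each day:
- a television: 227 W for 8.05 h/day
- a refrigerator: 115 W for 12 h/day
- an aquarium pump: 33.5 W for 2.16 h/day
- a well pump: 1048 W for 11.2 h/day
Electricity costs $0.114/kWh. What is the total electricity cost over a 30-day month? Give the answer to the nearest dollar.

$51

television: 227 W × 8.05 h × 30 d = 54,821 Wh = 54.82 kWh
refrigerator: 115 W × 12 h × 30 d = 41,400 Wh = 41.4 kWh
aquarium pump: 33.5 W × 2.16 h × 30 d = 2,171 Wh = 2.171 kWh
well pump: 1048 W × 11.2 h × 30 d = 352,128 Wh = 352.1 kWh
Total energy = 54.82 + 41.4 + 2.171 + 352.1 = 450.5 kWh
Cost = 450.5 kWh × $0.114 = $51.36 ≈ $51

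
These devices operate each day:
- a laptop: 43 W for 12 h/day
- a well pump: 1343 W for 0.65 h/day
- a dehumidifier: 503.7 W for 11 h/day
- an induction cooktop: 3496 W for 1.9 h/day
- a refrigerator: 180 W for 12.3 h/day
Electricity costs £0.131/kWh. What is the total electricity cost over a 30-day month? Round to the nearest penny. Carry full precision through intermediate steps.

laptop: 43 W × 12 h × 30 d = 15,480 Wh = 15.48 kWh
well pump: 1343 W × 0.65 h × 30 d = 26,188 Wh = 26.19 kWh
dehumidifier: 503.7 W × 11 h × 30 d = 166,221 Wh = 166.2 kWh
induction cooktop: 3496 W × 1.9 h × 30 d = 199,272 Wh = 199.3 kWh
refrigerator: 180 W × 12.3 h × 30 d = 66,420 Wh = 66.42 kWh
Total energy = 15.48 + 26.19 + 166.2 + 199.3 + 66.42 = 473.6 kWh
Cost = 473.6 kWh × £0.131 = £62.04

£62.04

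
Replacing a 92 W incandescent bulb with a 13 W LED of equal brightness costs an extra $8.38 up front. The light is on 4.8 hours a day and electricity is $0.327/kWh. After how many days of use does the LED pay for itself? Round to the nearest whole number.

Power saved = 92 − 13 = 79 W
Daily energy saved = 79 W × 4.8 h = 379.2 Wh = 0.3792 kWh
Daily savings = 0.3792 × $0.327 = $0.1240
Payback = $8.38 / $0.1240 per day = 67.58 days

68 days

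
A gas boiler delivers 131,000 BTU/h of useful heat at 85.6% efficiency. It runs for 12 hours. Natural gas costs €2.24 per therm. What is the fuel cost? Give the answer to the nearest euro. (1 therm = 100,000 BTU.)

Heat delivered = 131,000 BTU/h × 12 h = 1,572,000 BTU
Gas input = 1,572,000 / 0.856 = 1,836,449 BTU
= 1,836,449 / 100,000 = 18.36 therm
Cost = 18.36 × €2.24/therm = €41.14 ≈ €41

€41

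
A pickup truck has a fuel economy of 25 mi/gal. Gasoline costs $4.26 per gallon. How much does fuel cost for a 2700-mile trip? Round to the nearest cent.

Fuel = 2700 mi / 25 mpg = 108 gal
Cost = 108 gal × $4.26/gal = $460.08

$460.08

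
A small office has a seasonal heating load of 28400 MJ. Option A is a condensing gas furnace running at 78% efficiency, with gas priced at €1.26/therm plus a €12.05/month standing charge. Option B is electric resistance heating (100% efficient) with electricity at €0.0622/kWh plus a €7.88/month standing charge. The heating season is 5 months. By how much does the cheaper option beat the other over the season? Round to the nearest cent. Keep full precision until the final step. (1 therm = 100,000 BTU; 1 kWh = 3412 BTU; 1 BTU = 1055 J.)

Heat load = 28400 MJ = 28,400,000,000 J / 1055 = 26,919,431 BTU
Gas: input = 26,919,431 / 0.780 = 34,512,091 BTU = 345.1 therm → 345.1 × €1.26 = €434.85; + 5 × €12.05 standing = €495.10
Electric: 26,919,431 BTU / 3412 = 7,890 kWh → × €0.0622 = €490.74; + 5 × €7.88 standing = €530.14
Difference = |€495.10 − €530.14| = €35.03

€35.03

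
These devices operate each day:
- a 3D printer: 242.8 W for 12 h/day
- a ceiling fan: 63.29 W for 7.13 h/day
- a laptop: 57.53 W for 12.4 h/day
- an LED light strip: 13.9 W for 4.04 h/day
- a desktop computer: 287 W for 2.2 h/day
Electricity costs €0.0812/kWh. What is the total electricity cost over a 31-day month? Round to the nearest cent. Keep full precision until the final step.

€12.00

3D printer: 242.8 W × 12 h × 31 d = 90,322 Wh = 90.32 kWh
ceiling fan: 63.29 W × 7.13 h × 31 d = 13,989 Wh = 13.99 kWh
laptop: 57.53 W × 12.4 h × 31 d = 22,115 Wh = 22.11 kWh
LED light strip: 13.9 W × 4.04 h × 31 d = 1,741 Wh = 1.741 kWh
desktop computer: 287 W × 2.2 h × 31 d = 19,573 Wh = 19.57 kWh
Total energy = 90.32 + 13.99 + 22.11 + 1.741 + 19.57 = 147.7 kWh
Cost = 147.7 kWh × €0.0812 = €12.00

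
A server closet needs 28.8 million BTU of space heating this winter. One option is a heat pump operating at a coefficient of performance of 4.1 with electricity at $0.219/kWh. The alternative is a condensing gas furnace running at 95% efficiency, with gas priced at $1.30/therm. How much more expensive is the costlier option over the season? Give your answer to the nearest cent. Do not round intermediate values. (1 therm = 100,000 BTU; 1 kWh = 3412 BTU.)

$56.76

Heat load = 28.8 × 10⁶ BTU = 28,800,000 BTU
Gas: input = 28,800,000 / 0.95 = 30,315,789 BTU = 303.2 therm → 303.2 × $1.30 = $394.11
Heat pump: 28,800,000 BTU / 3412 = 8,441 kWh heat; / 4.1 = 2,059 kWh in → × $0.219 = $450.86
Difference = |$394.11 − $450.86| = $56.76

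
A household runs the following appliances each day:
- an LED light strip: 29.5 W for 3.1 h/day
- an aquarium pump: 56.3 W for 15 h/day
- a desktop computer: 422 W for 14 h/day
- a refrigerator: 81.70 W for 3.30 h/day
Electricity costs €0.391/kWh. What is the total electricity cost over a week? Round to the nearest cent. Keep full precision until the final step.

€19.47

LED light strip: 29.5 W × 3.1 h × 7 d = 640 Wh = 0.6401 kWh
aquarium pump: 56.3 W × 15 h × 7 d = 5,912 Wh = 5.912 kWh
desktop computer: 422 W × 14 h × 7 d = 41,356 Wh = 41.36 kWh
refrigerator: 81.70 W × 3.30 h × 7 d = 1,887 Wh = 1.887 kWh
Total energy = 0.6401 + 5.912 + 41.36 + 1.887 = 49.79 kWh
Cost = 49.79 kWh × €0.391 = €19.47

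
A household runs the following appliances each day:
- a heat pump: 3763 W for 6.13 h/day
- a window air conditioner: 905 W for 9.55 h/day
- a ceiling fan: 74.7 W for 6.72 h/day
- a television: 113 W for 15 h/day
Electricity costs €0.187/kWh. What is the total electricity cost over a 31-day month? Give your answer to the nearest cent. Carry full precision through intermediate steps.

€196.56

heat pump: 3763 W × 6.13 h × 31 d = 715,083 Wh = 715.1 kWh
window air conditioner: 905 W × 9.55 h × 31 d = 267,925 Wh = 267.9 kWh
ceiling fan: 74.7 W × 6.72 h × 31 d = 15,562 Wh = 15.56 kWh
television: 113 W × 15 h × 31 d = 52,545 Wh = 52.55 kWh
Total energy = 715.1 + 267.9 + 15.56 + 52.55 = 1,051 kWh
Cost = 1,051 kWh × €0.187 = €196.56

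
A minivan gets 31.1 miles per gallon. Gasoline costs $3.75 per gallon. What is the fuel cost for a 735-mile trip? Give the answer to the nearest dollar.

Fuel = 735 mi / 31.1 mpg = 23.63 gal
Cost = 23.63 gal × $3.75/gal = $88.63 ≈ $89

$89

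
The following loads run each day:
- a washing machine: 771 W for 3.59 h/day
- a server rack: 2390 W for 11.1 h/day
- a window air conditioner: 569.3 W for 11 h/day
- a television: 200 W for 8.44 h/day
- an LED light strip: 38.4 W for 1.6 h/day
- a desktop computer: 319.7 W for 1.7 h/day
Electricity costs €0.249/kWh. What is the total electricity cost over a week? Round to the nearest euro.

€66

washing machine: 771 W × 3.59 h × 7 d = 19,375 Wh = 19.38 kWh
server rack: 2390 W × 11.1 h × 7 d = 185,703 Wh = 185.7 kWh
window air conditioner: 569.3 W × 11 h × 7 d = 43,836 Wh = 43.84 kWh
television: 200 W × 8.44 h × 7 d = 11,816 Wh = 11.82 kWh
LED light strip: 38.4 W × 1.6 h × 7 d = 430 Wh = 0.4301 kWh
desktop computer: 319.7 W × 1.7 h × 7 d = 3,804 Wh = 3.804 kWh
Total energy = 19.38 + 185.7 + 43.84 + 11.82 + 0.4301 + 3.804 = 265 kWh
Cost = 265 kWh × €0.249 = €65.98 ≈ €66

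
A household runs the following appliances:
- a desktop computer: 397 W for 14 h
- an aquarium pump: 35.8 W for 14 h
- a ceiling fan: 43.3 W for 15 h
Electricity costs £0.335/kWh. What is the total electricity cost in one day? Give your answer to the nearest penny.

£2.25

desktop computer: 397 W × 14 h = 5,558 Wh = 5.558 kWh
aquarium pump: 35.8 W × 14 h = 501 Wh = 0.5012 kWh
ceiling fan: 43.3 W × 15 h = 650 Wh = 0.6495 kWh
Total energy = 5.558 + 0.5012 + 0.6495 = 6.709 kWh
Cost = 6.709 kWh × £0.335 = £2.25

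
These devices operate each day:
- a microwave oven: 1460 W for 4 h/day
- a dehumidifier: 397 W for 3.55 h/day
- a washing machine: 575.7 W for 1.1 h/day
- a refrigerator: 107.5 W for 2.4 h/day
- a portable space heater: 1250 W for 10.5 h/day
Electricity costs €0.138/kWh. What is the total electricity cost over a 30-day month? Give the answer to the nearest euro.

€88

microwave oven: 1460 W × 4 h × 30 d = 175,200 Wh = 175.2 kWh
dehumidifier: 397 W × 3.55 h × 30 d = 42,280 Wh = 42.28 kWh
washing machine: 575.7 W × 1.1 h × 30 d = 18,998 Wh = 19 kWh
refrigerator: 107.5 W × 2.4 h × 30 d = 7,740 Wh = 7.74 kWh
portable space heater: 1250 W × 10.5 h × 30 d = 393,750 Wh = 393.8 kWh
Total energy = 175.2 + 42.28 + 19 + 7.74 + 393.8 = 638 kWh
Cost = 638 kWh × €0.138 = €88.04 ≈ €88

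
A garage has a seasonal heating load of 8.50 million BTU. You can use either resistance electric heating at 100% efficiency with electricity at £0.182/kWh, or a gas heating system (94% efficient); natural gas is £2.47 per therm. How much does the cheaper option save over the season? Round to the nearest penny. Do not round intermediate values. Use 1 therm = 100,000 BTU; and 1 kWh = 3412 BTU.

Heat load = 8.50 × 10⁶ BTU = 8,500,000 BTU
Gas: input = 8,500,000 / 0.94 = 9,042,553 BTU = 90.43 therm → 90.43 × £2.47 = £223.35
Electric: 8,500,000 BTU / 3412 = 2,491 kWh → × £0.182 = £453.40
Difference = |£223.35 − £453.40| = £230.05

£230.05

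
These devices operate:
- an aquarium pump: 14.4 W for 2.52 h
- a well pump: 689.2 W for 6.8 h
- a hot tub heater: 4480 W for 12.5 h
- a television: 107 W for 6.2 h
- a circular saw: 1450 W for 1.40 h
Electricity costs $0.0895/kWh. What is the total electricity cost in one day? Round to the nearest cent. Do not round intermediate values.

aquarium pump: 14.4 W × 2.52 h = 36 Wh = 0.03629 kWh
well pump: 689.2 W × 6.8 h = 4,687 Wh = 4.687 kWh
hot tub heater: 4480 W × 12.5 h = 56,000 Wh = 56 kWh
television: 107 W × 6.2 h = 663 Wh = 0.6634 kWh
circular saw: 1450 W × 1.40 h = 2,030 Wh = 2.03 kWh
Total energy = 0.03629 + 4.687 + 56 + 0.6634 + 2.03 = 63.42 kWh
Cost = 63.42 kWh × $0.0895 = $5.68

$5.68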